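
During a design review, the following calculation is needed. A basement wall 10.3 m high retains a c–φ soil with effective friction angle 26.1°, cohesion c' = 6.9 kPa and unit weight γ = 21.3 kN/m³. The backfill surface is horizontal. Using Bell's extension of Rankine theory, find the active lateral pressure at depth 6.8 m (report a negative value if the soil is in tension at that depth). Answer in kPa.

K_a = (1 − sin φ)/(1 + sin φ) = 0.3889.
σ_a = K_a γ z − 2c√K_a = 0.3889×21.3×6.8 − 2×6.9×0.6237 = 47.73 kPa.

47.7 kPa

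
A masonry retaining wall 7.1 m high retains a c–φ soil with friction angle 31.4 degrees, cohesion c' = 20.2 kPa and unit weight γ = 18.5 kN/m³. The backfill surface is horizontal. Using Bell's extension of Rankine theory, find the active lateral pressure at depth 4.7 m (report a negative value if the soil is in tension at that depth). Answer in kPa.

K_a = (1 − sin φ)/(1 + sin φ) = 0.3149.
σ_a = K_a γ z − 2c√K_a = 0.3149×18.5×4.7 − 2×20.2×0.5612 = 4.711 kPa.

4.71 kPa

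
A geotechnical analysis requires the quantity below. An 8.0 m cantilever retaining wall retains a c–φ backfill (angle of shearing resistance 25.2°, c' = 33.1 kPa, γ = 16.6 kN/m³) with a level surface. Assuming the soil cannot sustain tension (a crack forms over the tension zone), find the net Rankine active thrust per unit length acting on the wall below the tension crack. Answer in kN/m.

K_a = 0.4027; √K_a = 0.6346.
Tension-crack depth z_c = 2c/(γ√K_a) = 2×33.1/(16.6×0.6346) = 6.284 m.
σ_a at base = K_a γ H − 2c√K_a = 0.4027×16.6×8.0 − 2×33.1×0.6346 = 11.47 kPa.
P_a = ½ × 11.47 × (H − z_c) = 0.5×11.47×1.716 = 9.843 kN/m.

9.84 kN/m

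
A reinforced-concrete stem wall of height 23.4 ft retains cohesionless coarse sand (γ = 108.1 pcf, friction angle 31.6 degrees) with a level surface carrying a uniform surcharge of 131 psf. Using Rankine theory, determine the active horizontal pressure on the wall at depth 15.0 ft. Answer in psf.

547 psf

K_a = (1 − sin φ)/(1 + sin φ) = 0.3123.
σ_v = γz + q = 108.1 × 15.0 + 131 = 1752 psf.
σ_h = K_a σ_v = 0.3123 × 1752 = 547.4 psf.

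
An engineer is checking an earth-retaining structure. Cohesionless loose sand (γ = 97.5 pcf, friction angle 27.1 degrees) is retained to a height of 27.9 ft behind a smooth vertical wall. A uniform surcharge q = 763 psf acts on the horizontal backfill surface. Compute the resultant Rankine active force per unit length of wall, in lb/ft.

22200 lb/ft

K_a = tan²(45° − φ/2) = 0.3741.
Soil triangle: ½ K_a γ H² = 0.5×0.3741×97.5×27.9² = 14190 lb/ft.
Surcharge rectangle: K_a q H = 0.3741×763×27.9 = 7963 lb/ft.
Total = 14190 + 7963 = 22160 lb/ft.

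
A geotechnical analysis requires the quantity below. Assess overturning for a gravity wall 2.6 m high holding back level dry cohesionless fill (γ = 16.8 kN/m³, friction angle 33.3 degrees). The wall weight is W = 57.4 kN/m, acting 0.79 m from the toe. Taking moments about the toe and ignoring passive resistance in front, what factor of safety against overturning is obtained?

3.16

K_a = tan²(45° − 33.3°/2) = 0.2911.
P_a = ½K_aγH² = 0.5×0.2911×16.8×2.6² = 16.53 kN/m, acting at H/3 = 0.8667 m above the base.
Overturning moment M_o = P_a × H/3 = 16.53 × 0.8667 = 14.33.
Resisting moment M_r = W × 0.79 = 57.4 × 0.79 = 45.35.
FS_overturning = M_r/M_o = 45.35/14.33 = 3.165.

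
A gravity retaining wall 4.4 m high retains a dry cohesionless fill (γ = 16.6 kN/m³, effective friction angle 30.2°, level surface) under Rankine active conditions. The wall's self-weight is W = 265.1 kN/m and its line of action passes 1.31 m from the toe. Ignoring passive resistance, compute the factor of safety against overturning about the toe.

K_a = tan²(45° − 30.2°/2) = 0.3307.
P_a = ½K_aγH² = 0.5×0.3307×16.6×4.4² = 53.13 kN/m, acting at H/3 = 1.467 m above the base.
Overturning moment M_o = P_a × H/3 = 53.13 × 1.467 = 77.93.
Resisting moment M_r = W × 1.31 = 265.1 × 1.31 = 347.3.
FS_overturning = M_r/M_o = 347.3/77.93 = 4.456.

4.46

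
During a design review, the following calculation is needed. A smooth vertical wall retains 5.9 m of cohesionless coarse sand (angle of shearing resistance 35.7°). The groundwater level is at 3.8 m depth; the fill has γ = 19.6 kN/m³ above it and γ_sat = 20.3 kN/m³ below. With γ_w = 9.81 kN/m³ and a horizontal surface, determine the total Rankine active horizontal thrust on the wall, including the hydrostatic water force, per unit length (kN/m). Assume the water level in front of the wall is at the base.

K_a = tan²(45° − φ/2) = 0.2630.
γ' = 20.3 − 9.81 = 10.49 kN/m³. Depth below WT = 2.1 m.
σ'_h at WT = K_a γ d_w = 19.59 kPa; at base = 19.59 + K_a γ' × 2.1 = 25.38 kPa.
P₁ (0–3.8 m) = ½×19.59×3.8 = 37.22. P₂ (3.8–5.9 m) = ½(19.59+25.38)×2.1 = 47.22.
P_w = ½ γ_w h₂² = 0.5×9.81×2.1² = 21.63. Total = 37.22+47.22+21.63 = 106.1 kN/m.

106 kN/m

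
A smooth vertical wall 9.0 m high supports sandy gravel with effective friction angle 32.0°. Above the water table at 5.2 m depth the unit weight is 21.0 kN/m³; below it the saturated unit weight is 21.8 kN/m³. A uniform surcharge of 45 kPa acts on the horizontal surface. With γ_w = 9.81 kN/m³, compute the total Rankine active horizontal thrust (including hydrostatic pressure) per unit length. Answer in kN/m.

K_a = tan²(45° − φ/2) = 0.3073.
γ' = 21.8 − 9.81 = 11.99 kN/m³. h₂ = H − d_w = 3.8 m.
σ'_h: at surface K_a·q = 13.83; at WT K_a(q+γd_w) = 47.38; at base K_a(q+γd_w+γ'h₂) = 61.38 kPa.
P₁ = ½(13.83+47.38)×5.2 = 159.1; P₂ = ½(47.38+61.38)×3.8 = 206.6; P_w = ½γ_w h₂² = 70.83.
Total = 159.1+206.6+70.83 = 436.6 kN/m.

437 kN/m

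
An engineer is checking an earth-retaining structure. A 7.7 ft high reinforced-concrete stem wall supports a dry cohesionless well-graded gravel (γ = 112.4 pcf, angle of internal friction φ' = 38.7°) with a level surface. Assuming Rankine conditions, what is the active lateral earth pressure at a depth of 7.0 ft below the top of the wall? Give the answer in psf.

K_a = (1 − sin φ)/(1 + sin φ) = 0.2306.
σ_h = K_a γ z = 0.2306 × 112.4 × 7.0 = 181.4 psf.

181 psf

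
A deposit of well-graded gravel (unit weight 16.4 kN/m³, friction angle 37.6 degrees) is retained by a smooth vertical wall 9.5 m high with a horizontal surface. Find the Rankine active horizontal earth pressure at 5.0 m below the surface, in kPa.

19.9 kPa

K_a = (1 − sin φ)/(1 + sin φ) = 0.2421.
σ_h = K_a γ z = 0.2421 × 16.4 × 5.0 = 19.85 kPa.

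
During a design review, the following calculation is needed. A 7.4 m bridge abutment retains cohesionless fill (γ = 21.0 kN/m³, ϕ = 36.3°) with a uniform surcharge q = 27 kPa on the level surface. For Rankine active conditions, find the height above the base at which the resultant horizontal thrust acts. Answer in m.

2.78 m

K_a = 0.2563.
Triangular part P₁ = ½K_aγH² = 147.4 at H/3 = 2.467 m; rectangular part P₂ = K_a q H = 51.20 at H/2 = 3.700 m.
ȳ = (P₁·2.467 + P₂·3.700)/(P₁+P₂) = 2.785 m.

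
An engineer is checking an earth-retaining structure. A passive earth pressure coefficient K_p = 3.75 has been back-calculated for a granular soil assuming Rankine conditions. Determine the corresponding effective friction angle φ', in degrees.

K_p = (1+sin φ)/(1−sin φ) ⇒ sin φ = (K_p − 1)/(K_p + 1) = 0.5789.
φ = arcsin(0.5789) = 35.38°.

35.4°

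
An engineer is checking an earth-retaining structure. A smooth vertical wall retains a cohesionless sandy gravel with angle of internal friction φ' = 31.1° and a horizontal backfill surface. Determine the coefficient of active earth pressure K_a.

0.319

K_a = tan²(45° − φ/2) = tan²(29.45°) = 0.3188.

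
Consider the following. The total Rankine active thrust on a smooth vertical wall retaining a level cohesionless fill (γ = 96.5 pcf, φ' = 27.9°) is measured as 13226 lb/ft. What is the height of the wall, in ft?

K_a = 0.3625. P_a = ½ K_a γ H² ⇒ H = √(2P_a/(K_a γ)).
H = √(2×13226/(0.3625×96.5)) = 27.50 ft.

27.5 ft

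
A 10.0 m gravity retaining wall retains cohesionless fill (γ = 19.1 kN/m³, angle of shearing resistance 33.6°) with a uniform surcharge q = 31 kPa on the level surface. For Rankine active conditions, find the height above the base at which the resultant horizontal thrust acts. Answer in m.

3.74 m

K_a = 0.2875.
Triangular part P₁ = ½K_aγH² = 274.6 at H/3 = 3.333 m; rectangular part P₂ = K_a q H = 89.13 at H/2 = 5.000 m.
ȳ = (P₁·3.333 + P₂·5.000)/(P₁+P₂) = 3.742 m.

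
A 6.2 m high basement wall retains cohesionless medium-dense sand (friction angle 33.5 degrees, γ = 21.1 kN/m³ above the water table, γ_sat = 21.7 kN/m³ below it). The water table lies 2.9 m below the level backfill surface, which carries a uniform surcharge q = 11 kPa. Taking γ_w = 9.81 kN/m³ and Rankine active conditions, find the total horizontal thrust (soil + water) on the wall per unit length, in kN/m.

K_a = tan²(45° − φ/2) = 0.2887.
γ' = 21.7 − 9.81 = 11.89 kN/m³. h₂ = H − d_w = 3.3 m.
σ'_h: at surface K_a·q = 3.176; at WT K_a(q+γd_w) = 20.84; at base K_a(q+γd_w+γ'h₂) = 32.17 kPa.
P₁ = ½(3.176+20.84)×2.9 = 34.83; P₂ = ½(20.84+32.17)×3.3 = 87.47; P_w = ½γ_w h₂² = 53.42.
Total = 34.83+87.47+53.42 = 175.7 kN/m.

176 kN/m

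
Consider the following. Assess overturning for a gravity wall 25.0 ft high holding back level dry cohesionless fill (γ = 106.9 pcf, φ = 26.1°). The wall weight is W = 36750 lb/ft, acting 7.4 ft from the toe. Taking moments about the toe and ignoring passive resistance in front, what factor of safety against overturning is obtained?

2.51

K_a = tan²(45° − 26.1°/2) = 0.3889.
P_a = ½K_aγH² = 0.5×0.3889×106.9×25.0² = 12990 lb/ft, acting at H/3 = 8.333 ft above the base.
Overturning moment M_o = P_a × H/3 = 12990 × 8.333 = 108300.
Resisting moment M_r = W × 7.4 = 36750 × 7.4 = 272000.
FS_overturning = M_r/M_o = 272000/108300 = 2.512.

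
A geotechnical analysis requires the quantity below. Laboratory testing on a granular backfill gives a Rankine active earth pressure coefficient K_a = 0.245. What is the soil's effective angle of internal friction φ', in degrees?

37.3°

K_a = tan²(45° − φ/2) ⇒ 45° − φ/2 = arctan(√0.245) = 26.33°.
φ = 2(45° − 26.33°) = 37.33°.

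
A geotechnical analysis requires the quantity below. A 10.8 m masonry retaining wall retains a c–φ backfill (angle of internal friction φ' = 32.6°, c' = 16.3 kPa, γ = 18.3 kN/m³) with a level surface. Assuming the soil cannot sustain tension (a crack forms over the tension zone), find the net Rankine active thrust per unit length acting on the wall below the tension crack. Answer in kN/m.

K_a = 0.2997; √K_a = 0.5475.
Tension-crack depth z_c = 2c/(γ√K_a) = 2×16.3/(18.3×0.5475) = 3.254 m.
σ_a at base = K_a γ H − 2c√K_a = 0.2997×18.3×10.8 − 2×16.3×0.5475 = 41.39 kPa.
P_a = ½ × 41.39 × (H − z_c) = 0.5×41.39×7.546 = 156.2 kN/m.

156 kN/m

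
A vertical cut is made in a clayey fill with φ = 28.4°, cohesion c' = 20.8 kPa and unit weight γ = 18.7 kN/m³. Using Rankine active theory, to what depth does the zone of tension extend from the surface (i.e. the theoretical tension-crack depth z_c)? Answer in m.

K_a = tan²(45° − 28.4°/2) = 0.3554; √K_a = 0.5961.
The active pressure is zero where K_a γ z = 2c√K_a, so z_c = 2c/(γ√K_a) = 2×20.8/(18.7×0.5961) = 3.732 m.

3.73 m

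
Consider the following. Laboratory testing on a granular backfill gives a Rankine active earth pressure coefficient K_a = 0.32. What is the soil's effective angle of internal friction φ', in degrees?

31.0°

K_a = tan²(45° − φ/2) ⇒ 45° − φ/2 = arctan(√0.32) = 29.50°.
φ = 2(45° − 29.50°) = 31.01°.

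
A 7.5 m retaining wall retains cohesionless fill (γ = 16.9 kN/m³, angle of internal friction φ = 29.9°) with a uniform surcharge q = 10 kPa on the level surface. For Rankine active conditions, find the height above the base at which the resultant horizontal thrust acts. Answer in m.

K_a = 0.3347.
Triangular part P₁ = ½K_aγH² = 159.1 at H/3 = 2.500 m; rectangular part P₂ = K_a q H = 25.10 at H/2 = 3.750 m.
ȳ = (P₁·2.500 + P₂·3.750)/(P₁+P₂) = 2.670 m.

2.67 m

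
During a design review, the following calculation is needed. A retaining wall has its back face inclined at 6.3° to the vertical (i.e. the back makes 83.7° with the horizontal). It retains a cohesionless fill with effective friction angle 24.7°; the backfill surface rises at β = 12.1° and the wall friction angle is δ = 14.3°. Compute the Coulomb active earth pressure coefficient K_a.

0.508

K_a = sin²(α+φ) / [sin²α · sin(α−δ) · (1 + √{sin(φ+δ)sin(φ−β) / (sin(α−δ)sin(α+β))})²].
With α = 83.7°, φ = 24.7°, δ = 14.3°, β = 12.1°: K_a = 0.5083.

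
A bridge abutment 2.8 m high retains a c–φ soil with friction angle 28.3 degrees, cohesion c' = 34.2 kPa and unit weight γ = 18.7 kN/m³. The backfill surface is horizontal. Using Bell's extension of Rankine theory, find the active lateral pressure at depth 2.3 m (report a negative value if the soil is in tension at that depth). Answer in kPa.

K_a = (1 − sin φ)/(1 + sin φ) = 0.3568.
σ_a = K_a γ z − 2c√K_a = 0.3568×18.7×2.3 − 2×34.2×0.5973 = -25.51 kPa.

-25.5 kPa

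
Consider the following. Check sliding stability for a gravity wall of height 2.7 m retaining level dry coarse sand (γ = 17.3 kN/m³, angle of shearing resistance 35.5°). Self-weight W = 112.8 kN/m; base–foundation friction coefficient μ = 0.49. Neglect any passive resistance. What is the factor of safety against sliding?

3.30

K_a = tan²(45° − 35.5°/2) = 0.2653.
P_a = ½K_aγH² = 0.5×0.2653×17.3×2.7² = 16.73 kN/m, acting at H/3 = 0.9000 m above the base.
FS_sliding = μW / P_a = 0.49×112.8 / 16.73 = 3.304.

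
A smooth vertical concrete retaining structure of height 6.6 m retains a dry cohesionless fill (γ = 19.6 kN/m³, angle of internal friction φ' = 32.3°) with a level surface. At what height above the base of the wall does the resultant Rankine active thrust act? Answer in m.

K_a = 0.3035.
The pressure distribution is triangular, so the resultant acts at H/3 above the base = 6.6/3 = 2.200 m.

2.20 m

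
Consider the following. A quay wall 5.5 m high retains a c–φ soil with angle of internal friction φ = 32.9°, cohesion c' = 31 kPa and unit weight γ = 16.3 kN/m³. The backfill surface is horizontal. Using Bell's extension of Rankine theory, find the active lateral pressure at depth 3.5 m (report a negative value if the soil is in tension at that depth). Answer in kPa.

-16.8 kPa

K_a = (1 − sin φ)/(1 + sin φ) = 0.2960.
σ_a = K_a γ z − 2c√K_a = 0.2960×16.3×3.5 − 2×31×0.5441 = -16.84 kPa.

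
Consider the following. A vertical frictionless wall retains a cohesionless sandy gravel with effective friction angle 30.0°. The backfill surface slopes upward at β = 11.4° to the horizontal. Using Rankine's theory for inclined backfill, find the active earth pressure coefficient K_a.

K_a = cos β · (cos β − √(cos²β − cos²φ)) / (cos β + √(cos²β − cos²φ)).
cos β = 0.9803, cos φ = 0.8660, √(cos²β − cos²φ) = 0.4593.
K_a = 0.9803 × (0.9803 − 0.4593)/(0.9803 + 0.4593) = 0.3548.

0.355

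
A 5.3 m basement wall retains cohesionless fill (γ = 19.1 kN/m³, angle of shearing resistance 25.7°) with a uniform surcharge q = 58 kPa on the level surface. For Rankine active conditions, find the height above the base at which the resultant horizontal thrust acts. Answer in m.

K_a = 0.3950.
Triangular part P₁ = ½K_aγH² = 106.0 at H/3 = 1.767 m; rectangular part P₂ = K_a q H = 121.4 at H/2 = 2.650 m.
ȳ = (P₁·1.767 + P₂·2.650)/(P₁+P₂) = 2.238 m.

2.24 m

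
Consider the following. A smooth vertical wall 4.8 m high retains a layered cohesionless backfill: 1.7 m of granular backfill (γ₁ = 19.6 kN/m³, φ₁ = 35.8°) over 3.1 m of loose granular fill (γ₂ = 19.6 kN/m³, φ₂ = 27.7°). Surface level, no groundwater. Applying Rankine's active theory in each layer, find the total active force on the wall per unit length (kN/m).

79.6 kN/m

K_a1 = tan²(45°−35.8°/2) = 0.2619; K_a2 = tan²(45°−27.7°/2) = 0.3653.
Layer 1: σ at base = K_a1 γ₁ h₁ = 8.725 kPa; P₁ = ½×8.725×1.7 = 7.416.
Layer 2: σ_v at top = γ₁h₁ = 33.32; σ_h top = K_a2×33.32 = 12.17; σ_h base = K_a2×(33.32+19.6×3.1) = 34.37.
P₂ = ½(12.17+34.37)×3.1 = 72.14. Total P_a = 7.416+72.14 = 79.56 kN/m.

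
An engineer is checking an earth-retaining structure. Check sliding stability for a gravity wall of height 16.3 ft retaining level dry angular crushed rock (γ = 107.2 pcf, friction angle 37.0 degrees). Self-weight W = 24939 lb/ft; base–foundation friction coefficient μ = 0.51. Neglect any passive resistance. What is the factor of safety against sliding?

3.59

K_a = tan²(45° − 37.0°/2) = 0.2486.
P_a = ½K_aγH² = 0.5×0.2486×107.2×16.3² = 3540 lb/ft, acting at H/3 = 5.433 ft above the base.
FS_sliding = μW / P_a = 0.51×24939 / 3540 = 3.593.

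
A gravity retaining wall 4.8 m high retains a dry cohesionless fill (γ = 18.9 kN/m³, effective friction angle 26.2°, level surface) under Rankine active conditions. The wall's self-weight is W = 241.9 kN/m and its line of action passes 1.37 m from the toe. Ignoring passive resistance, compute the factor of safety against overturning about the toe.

K_a = tan²(45° − 26.2°/2) = 0.3874.
P_a = ½K_aγH² = 0.5×0.3874×18.9×4.8² = 84.36 kN/m, acting at H/3 = 1.600 m above the base.
Overturning moment M_o = P_a × H/3 = 84.36 × 1.600 = 135.0.
Resisting moment M_r = W × 1.37 = 241.9 × 1.37 = 331.4.
FS_overturning = M_r/M_o = 331.4/135.0 = 2.455.

2.46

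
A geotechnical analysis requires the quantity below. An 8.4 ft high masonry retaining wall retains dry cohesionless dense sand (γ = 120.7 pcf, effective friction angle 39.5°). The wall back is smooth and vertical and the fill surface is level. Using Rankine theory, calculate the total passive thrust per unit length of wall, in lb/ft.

19100 lb/ft

K_p = tan²(45° + φ/2) = 4.496.
P_p = ½ K_p γ H² = 0.5 × 4.496 × 120.7 × 8.4² = 19140 lb/ft.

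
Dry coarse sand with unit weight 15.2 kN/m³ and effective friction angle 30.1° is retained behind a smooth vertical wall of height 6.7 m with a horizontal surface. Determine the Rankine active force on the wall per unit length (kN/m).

K_a = tan²(45° − φ/2) = 0.3320.
P_a = ½ K_a γ H² = 0.5 × 0.3320 × 15.2 × 6.7² = 113.3 kN/m.

113 kN/m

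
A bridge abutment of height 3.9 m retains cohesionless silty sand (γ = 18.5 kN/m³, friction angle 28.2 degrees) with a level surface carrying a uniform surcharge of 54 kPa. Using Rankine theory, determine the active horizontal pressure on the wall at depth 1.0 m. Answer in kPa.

26.0 kPa

K_a = (1 − sin φ)/(1 + sin φ) = 0.3582.
σ_v = γz + q = 18.5 × 1.0 + 54 = 72.50 kPa.
σ_h = K_a σ_v = 0.3582 × 72.50 = 25.97 kPa.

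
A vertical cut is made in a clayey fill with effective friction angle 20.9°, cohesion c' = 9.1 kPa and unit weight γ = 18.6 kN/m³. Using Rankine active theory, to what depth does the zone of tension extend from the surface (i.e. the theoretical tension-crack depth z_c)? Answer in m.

K_a = tan²(45° − 20.9°/2) = 0.4741; √K_a = 0.6886.
The active pressure is zero where K_a γ z = 2c√K_a, so z_c = 2c/(γ√K_a) = 2×9.1/(18.6×0.6886) = 1.421 m.

1.42 m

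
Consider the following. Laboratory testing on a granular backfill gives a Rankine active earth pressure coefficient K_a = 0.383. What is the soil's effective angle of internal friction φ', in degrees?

K_a = tan²(45° − φ/2) ⇒ 45° − φ/2 = arctan(√0.383) = 31.75°.
φ = 2(45° − 31.75°) = 26.50°.

26.5°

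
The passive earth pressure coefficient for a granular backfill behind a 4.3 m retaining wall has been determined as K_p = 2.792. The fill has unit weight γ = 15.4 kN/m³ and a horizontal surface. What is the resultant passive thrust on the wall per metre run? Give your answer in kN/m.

P = ½ K_p γ H² = 0.5 × 2.792 × 15.4 × 4.3² = 397.5 kN/m.

398 kN/m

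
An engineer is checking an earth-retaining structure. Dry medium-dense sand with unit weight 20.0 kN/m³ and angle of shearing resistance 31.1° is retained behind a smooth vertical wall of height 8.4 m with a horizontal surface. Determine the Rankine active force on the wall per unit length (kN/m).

225 kN/m

K_a = tan²(45° − φ/2) = 0.3188.
P_a = ½ K_a γ H² = 0.5 × 0.3188 × 20.0 × 8.4² = 224.9 kN/m.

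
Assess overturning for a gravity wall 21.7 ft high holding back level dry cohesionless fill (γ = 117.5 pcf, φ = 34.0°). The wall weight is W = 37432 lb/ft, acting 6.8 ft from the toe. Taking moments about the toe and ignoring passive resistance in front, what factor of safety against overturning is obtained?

4.50

K_a = tan²(45° − 34.0°/2) = 0.2827.
P_a = ½K_aγH² = 0.5×0.2827×117.5×21.7² = 7821 lb/ft, acting at H/3 = 7.233 ft above the base.
Overturning moment M_o = P_a × H/3 = 7821 × 7.233 = 56570.
Resisting moment M_r = W × 6.8 = 37432 × 6.8 = 254500.
FS_overturning = M_r/M_o = 254500/56570 = 4.499.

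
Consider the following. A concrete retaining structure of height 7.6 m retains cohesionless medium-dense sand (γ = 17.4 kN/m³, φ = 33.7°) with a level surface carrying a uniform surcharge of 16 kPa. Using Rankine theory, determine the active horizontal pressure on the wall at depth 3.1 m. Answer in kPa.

20.0 kPa

K_a = (1 − sin φ)/(1 + sin φ) = 0.2863.
σ_v = γz + q = 17.4 × 3.1 + 16 = 69.94 kPa.
σ_h = K_a σ_v = 0.2863 × 69.94 = 20.02 kPa.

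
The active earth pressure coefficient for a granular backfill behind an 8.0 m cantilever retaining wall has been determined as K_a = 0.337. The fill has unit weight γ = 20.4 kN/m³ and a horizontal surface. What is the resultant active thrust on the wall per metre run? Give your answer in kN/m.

220 kN/m

P = ½ K_a γ H² = 0.5 × 0.337 × 20.4 × 8.0² = 220.0 kN/m.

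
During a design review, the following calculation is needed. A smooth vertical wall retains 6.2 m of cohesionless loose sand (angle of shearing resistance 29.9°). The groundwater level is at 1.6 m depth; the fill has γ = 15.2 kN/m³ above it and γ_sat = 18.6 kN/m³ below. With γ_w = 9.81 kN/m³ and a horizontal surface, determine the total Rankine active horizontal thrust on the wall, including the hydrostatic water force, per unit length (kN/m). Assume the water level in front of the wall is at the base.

K_a = tan²(45° − φ/2) = 0.3347.
γ' = 18.6 − 9.81 = 8.790 kN/m³. Depth below WT = 4.6 m.
σ'_h at WT = K_a γ d_w = 8.139 kPa; at base = 8.139 + K_a γ' × 4.6 = 21.67 kPa.
P₁ (0–1.6 m) = ½×8.139×1.6 = 6.512. P₂ (1.6–6.2 m) = ½(8.139+21.67)×4.6 = 68.57.
P_w = ½ γ_w h₂² = 0.5×9.81×4.6² = 103.8. Total = 6.512+68.57+103.8 = 178.9 kN/m.

179 kN/m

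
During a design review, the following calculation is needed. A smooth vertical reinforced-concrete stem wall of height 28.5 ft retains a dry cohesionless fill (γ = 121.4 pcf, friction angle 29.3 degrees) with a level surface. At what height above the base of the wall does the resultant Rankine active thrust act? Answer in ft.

9.50 ft

K_a = 0.3428.
The pressure distribution is triangular, so the resultant acts at H/3 above the base = 28.5/3 = 9.500 ft.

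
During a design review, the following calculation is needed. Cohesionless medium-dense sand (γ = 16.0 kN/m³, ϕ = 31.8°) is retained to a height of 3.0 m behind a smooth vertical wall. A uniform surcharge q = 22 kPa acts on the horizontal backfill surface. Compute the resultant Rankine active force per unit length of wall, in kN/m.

42.8 kN/m

K_a = tan²(45° − φ/2) = 0.3098.
Soil triangle: ½ K_a γ H² = 0.5×0.3098×16.0×3.0² = 22.31 kN/m.
Surcharge rectangle: K_a q H = 0.3098×22×3.0 = 20.45 kN/m.
Total = 22.31 + 20.45 = 42.75 kN/m.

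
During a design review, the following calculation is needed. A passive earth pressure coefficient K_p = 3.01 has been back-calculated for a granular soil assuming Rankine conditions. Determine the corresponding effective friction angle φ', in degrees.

K_p = (1+sin φ)/(1−sin φ) ⇒ sin φ = (K_p − 1)/(K_p + 1) = 0.5012.
φ = arcsin(0.5012) = 30.08°.

30.1°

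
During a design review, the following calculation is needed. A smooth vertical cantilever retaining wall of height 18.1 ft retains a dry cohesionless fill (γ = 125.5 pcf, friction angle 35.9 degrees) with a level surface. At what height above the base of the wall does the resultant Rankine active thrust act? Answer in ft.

6.03 ft

K_a = 0.2607.
The pressure distribution is triangular, so the resultant acts at H/3 above the base = 18.1/3 = 6.033 ft.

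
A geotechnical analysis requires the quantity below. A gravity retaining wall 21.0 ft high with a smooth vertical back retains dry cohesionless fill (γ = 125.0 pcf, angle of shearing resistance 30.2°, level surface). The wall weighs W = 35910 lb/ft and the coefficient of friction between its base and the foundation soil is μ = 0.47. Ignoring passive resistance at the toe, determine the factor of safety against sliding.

K_a = tan²(45° − 30.2°/2) = 0.3307.
P_a = ½K_aγH² = 0.5×0.3307×125.0×21.0² = 9114 lb/ft, acting at H/3 = 7.000 ft above the base.
FS_sliding = μW / P_a = 0.47×35910 / 9114 = 1.852.

1.85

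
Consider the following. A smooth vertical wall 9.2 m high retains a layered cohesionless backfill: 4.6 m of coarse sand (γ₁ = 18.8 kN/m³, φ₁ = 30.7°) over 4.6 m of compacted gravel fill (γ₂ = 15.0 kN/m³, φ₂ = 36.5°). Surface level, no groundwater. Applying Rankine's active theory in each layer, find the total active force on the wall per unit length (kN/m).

206 kN/m

K_a1 = tan²(45°−30.7°/2) = 0.3240; K_a2 = tan²(45°−36.5°/2) = 0.2541.
Layer 1: σ at base = K_a1 γ₁ h₁ = 28.02 kPa; P₁ = ½×28.02×4.6 = 64.45.
Layer 2: σ_v at top = γ₁h₁ = 86.48; σ_h top = K_a2×86.48 = 21.97; σ_h base = K_a2×(86.48+15.0×4.6) = 39.50.
P₂ = ½(21.97+39.50)×4.6 = 141.4. Total P_a = 64.45+141.4 = 205.8 kN/m.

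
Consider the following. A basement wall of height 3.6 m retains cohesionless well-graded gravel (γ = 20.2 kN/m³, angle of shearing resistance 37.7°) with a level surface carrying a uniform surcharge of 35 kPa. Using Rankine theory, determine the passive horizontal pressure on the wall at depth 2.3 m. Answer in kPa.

K_p = (1 + sin φ)/(1 − sin φ) = 4.148.
σ_v = γz + q = 20.2 × 2.3 + 35 = 81.46 kPa.
σ_h = K_p σ_v = 4.148 × 81.46 = 337.9 kPa.

338 kPa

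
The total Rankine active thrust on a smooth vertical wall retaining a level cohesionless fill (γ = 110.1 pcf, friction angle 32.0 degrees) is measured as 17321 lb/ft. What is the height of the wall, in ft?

32.0 ft

K_a = 0.3073. P_a = ½ K_a γ H² ⇒ H = √(2P_a/(K_a γ)).
H = √(2×17321/(0.3073×110.1)) = 32.00 ft.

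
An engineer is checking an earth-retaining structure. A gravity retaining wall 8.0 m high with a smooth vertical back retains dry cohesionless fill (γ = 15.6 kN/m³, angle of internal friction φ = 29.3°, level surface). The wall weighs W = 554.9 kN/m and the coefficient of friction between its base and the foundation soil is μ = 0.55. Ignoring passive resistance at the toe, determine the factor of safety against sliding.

1.78

K_a = tan²(45° − 29.3°/2) = 0.3428.
P_a = ½K_aγH² = 0.5×0.3428×15.6×8.0² = 171.1 kN/m, acting at H/3 = 2.667 m above the base.
FS_sliding = μW / P_a = 0.55×554.9 / 171.1 = 1.783.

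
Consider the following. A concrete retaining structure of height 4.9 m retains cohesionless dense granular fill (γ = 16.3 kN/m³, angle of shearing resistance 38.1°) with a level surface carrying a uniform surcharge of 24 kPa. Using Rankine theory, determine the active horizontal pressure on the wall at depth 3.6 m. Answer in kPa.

K_a = (1 − sin φ)/(1 + sin φ) = 0.2368.
σ_v = γz + q = 16.3 × 3.6 + 24 = 82.68 kPa.
σ_h = K_a σ_v = 0.2368 × 82.68 = 19.58 kPa.

19.6 kPa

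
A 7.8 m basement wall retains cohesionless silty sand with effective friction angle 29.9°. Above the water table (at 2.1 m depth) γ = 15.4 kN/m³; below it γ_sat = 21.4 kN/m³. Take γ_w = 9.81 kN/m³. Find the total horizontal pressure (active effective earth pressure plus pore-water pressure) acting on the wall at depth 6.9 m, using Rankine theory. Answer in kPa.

K_a = (1 − sin φ)/(1 + sin φ) = 0.3347.
γ' = 21.4 − 9.81 = 11.59 kN/m³.
Effective vertical stress at 6.9 m: σ'_v = 15.4×2.1 + 11.59×4.80 = 87.97 kPa.
σ'_h = K_a σ'_v = 0.3347 × 87.97 = 29.44 kPa; u = γ_w × 4.80 = 47.09 kPa.
Total σ_h = 29.44 + 47.09 = 76.53 kPa.

76.5 kPa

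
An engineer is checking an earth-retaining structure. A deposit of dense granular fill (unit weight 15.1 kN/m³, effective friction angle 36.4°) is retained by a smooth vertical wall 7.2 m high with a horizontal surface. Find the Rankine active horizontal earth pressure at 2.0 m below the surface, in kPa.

K_a = (1 − sin φ)/(1 + sin φ) = 0.2552.
σ_h = K_a γ z = 0.2552 × 15.1 × 2.0 = 7.706 kPa.

7.71 kPa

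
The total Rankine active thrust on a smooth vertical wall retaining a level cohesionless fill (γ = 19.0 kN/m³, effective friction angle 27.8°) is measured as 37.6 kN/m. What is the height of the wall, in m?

3.30 m

K_a = 0.3639. P_a = ½ K_a γ H² ⇒ H = √(2P_a/(K_a γ)).
H = √(2×37.6/(0.3639×19.0)) = 3.298 m.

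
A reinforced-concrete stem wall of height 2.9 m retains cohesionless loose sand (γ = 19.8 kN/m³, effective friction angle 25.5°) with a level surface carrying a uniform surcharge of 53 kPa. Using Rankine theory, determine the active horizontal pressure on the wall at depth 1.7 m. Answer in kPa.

K_a = (1 − sin φ)/(1 + sin φ) = 0.3981.
σ_v = γz + q = 19.8 × 1.7 + 53 = 86.66 kPa.
σ_h = K_a σ_v = 0.3981 × 86.66 = 34.50 kPa.

34.5 kPa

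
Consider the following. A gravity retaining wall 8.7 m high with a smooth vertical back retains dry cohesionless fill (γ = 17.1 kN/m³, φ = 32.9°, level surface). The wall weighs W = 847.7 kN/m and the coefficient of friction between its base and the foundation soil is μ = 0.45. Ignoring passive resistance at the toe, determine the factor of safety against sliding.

K_a = tan²(45° − 32.9°/2) = 0.2960.
P_a = ½K_aγH² = 0.5×0.2960×17.1×8.7² = 191.6 kN/m, acting at H/3 = 2.900 m above the base.
FS_sliding = μW / P_a = 0.45×847.7 / 191.6 = 1.991.

1.99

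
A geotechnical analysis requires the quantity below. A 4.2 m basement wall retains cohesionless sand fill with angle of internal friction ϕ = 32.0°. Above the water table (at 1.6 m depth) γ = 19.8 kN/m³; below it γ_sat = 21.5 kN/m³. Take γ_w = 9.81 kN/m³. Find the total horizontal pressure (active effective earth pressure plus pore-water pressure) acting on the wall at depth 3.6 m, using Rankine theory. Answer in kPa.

36.5 kPa

K_a = (1 − sin φ)/(1 + sin φ) = 0.3073.
γ' = 21.5 − 9.81 = 11.69 kN/m³.
Effective vertical stress at 3.6 m: σ'_v = 19.8×1.6 + 11.69×2.00 = 55.06 kPa.
σ'_h = K_a σ'_v = 0.3073 × 55.06 = 16.92 kPa; u = γ_w × 2.00 = 19.62 kPa.
Total σ_h = 16.92 + 19.62 = 36.54 kPa.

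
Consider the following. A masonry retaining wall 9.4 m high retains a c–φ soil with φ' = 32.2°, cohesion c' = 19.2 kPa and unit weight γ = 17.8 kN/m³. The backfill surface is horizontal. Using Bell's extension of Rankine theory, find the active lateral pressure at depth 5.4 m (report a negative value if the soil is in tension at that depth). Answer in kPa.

K_a = (1 − sin φ)/(1 + sin φ) = 0.3047.
σ_a = K_a γ z − 2c√K_a = 0.3047×17.8×5.4 − 2×19.2×0.5520 = 8.093 kPa.

8.09 kPa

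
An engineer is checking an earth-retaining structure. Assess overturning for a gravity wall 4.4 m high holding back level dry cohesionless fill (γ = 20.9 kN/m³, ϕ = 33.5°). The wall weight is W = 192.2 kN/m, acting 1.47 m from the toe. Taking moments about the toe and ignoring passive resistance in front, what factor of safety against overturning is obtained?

3.30

K_a = tan²(45° − 33.5°/2) = 0.2887.
P_a = ½K_aγH² = 0.5×0.2887×20.9×4.4² = 58.41 kN/m, acting at H/3 = 1.467 m above the base.
Overturning moment M_o = P_a × H/3 = 58.41 × 1.467 = 85.67.
Resisting moment M_r = W × 1.47 = 192.2 × 1.47 = 282.5.
FS_overturning = M_r/M_o = 282.5/85.67 = 3.298.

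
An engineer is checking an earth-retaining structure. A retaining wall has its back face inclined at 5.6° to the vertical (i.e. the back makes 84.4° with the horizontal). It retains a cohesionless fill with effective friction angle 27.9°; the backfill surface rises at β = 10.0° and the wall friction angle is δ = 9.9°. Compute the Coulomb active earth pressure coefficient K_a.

0.431

K_a = sin²(α+φ) / [sin²α · sin(α−δ) · (1 + √{sin(φ+δ)sin(φ−β) / (sin(α−δ)sin(α+β))})²].
With α = 84.4°, φ = 27.9°, δ = 9.9°, β = 10.0°: K_a = 0.4308.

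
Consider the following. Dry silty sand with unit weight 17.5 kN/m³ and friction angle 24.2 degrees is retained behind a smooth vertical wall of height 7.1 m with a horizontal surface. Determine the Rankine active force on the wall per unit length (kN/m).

K_a = tan²(45° − φ/2) = 0.4185.
P_a = ½ K_a γ H² = 0.5 × 0.4185 × 17.5 × 7.1² = 184.6 kN/m.

185 kN/m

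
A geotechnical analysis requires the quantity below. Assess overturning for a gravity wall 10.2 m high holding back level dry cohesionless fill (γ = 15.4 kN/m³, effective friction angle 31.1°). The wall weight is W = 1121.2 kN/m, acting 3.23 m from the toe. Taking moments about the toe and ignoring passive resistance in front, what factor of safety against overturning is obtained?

K_a = tan²(45° − 31.1°/2) = 0.3188.
P_a = ½K_aγH² = 0.5×0.3188×15.4×10.2² = 255.4 kN/m, acting at H/3 = 3.400 m above the base.
Overturning moment M_o = P_a × H/3 = 255.4 × 3.400 = 868.3.
Resisting moment M_r = W × 3.23 = 1121.2 × 3.23 = 3621.
FS_overturning = M_r/M_o = 3621/868.3 = 4.171.

4.17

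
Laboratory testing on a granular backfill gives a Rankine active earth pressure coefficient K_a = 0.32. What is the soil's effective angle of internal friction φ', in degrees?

K_a = tan²(45° − φ/2) ⇒ 45° − φ/2 = arctan(√0.32) = 29.50°.
φ = 2(45° − 29.50°) = 31.01°.

31.0°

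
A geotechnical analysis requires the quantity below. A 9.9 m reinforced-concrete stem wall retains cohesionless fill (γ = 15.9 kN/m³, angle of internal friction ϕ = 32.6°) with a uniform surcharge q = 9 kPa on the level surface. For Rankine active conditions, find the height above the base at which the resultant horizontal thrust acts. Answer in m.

3.47 m

K_a = 0.2997.
Triangular part P₁ = ½K_aγH² = 233.6 at H/3 = 3.300 m; rectangular part P₂ = K_a q H = 26.71 at H/2 = 4.950 m.
ȳ = (P₁·3.300 + P₂·4.950)/(P₁+P₂) = 3.469 m.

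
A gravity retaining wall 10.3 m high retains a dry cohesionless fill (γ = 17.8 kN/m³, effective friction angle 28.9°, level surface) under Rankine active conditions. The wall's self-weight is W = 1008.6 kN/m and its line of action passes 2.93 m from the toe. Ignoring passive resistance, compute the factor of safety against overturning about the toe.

2.62

K_a = tan²(45° − 28.9°/2) = 0.3484.
P_a = ½K_aγH² = 0.5×0.3484×17.8×10.3² = 328.9 kN/m, acting at H/3 = 3.433 m above the base.
Overturning moment M_o = P_a × H/3 = 328.9 × 3.433 = 1129.
Resisting moment M_r = W × 2.93 = 1008.6 × 2.93 = 2955.
FS_overturning = M_r/M_o = 2955/1129 = 2.617.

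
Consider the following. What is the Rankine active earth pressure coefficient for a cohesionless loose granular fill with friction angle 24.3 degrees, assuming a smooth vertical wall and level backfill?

K_a = tan²(45° − φ/2) = tan²(32.85°) = 0.4169.

0.417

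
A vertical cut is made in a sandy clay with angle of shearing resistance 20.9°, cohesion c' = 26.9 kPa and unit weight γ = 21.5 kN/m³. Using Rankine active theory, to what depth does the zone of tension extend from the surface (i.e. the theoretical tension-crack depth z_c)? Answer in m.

3.63 m

K_a = tan²(45° − 20.9°/2) = 0.4741; √K_a = 0.6886.
The active pressure is zero where K_a γ z = 2c√K_a, so z_c = 2c/(γ√K_a) = 2×26.9/(21.5×0.6886) = 3.634 m.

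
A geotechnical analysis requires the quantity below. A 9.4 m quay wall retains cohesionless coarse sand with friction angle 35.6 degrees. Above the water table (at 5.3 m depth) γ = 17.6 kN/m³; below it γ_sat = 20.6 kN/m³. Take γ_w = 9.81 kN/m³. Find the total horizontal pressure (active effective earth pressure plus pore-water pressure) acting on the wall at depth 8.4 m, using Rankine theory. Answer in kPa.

K_a = (1 − sin φ)/(1 + sin φ) = 0.2641.
γ' = 20.6 − 9.81 = 10.79 kN/m³.
Effective vertical stress at 8.4 m: σ'_v = 17.6×5.3 + 10.79×3.10 = 126.7 kPa.
σ'_h = K_a σ'_v = 0.2641 × 126.7 = 33.47 kPa; u = γ_w × 3.10 = 30.41 kPa.
Total σ_h = 33.47 + 30.41 = 63.88 kPa.

63.9 kPa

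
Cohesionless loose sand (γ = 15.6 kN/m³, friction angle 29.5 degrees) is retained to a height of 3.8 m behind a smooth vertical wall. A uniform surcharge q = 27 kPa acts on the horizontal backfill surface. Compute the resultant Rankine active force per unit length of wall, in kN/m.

73.2 kN/m

K_a = tan²(45° − φ/2) = 0.3401.
Soil triangle: ½ K_a γ H² = 0.5×0.3401×15.6×3.8² = 38.31 kN/m.
Surcharge rectangle: K_a q H = 0.3401×27×3.8 = 34.89 kN/m.
Total = 38.31 + 34.89 = 73.20 kN/m.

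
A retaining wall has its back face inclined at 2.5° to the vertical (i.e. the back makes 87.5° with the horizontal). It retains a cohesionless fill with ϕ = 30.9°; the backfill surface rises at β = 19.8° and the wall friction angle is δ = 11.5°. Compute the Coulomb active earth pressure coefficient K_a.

0.423

K_a = sin²(α+φ) / [sin²α · sin(α−δ) · (1 + √{sin(φ+δ)sin(φ−β) / (sin(α−δ)sin(α+β))})²].
With α = 87.5°, φ = 30.9°, δ = 11.5°, β = 19.8°: K_a = 0.4230.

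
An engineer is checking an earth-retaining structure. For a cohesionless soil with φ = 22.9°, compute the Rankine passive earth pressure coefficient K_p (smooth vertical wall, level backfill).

2.27

K_p = (1 + sin φ)/(1 − sin φ) = tan²(45° + 22.9°/2) = 2.274.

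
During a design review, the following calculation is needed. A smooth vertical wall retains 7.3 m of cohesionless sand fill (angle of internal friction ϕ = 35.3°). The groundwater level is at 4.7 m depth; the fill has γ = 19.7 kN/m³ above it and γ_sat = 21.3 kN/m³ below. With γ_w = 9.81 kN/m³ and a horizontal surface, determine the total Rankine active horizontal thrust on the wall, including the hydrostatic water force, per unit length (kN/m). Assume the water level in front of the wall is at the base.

166 kN/m

K_a = tan²(45° − φ/2) = 0.2675.
γ' = 21.3 − 9.81 = 11.49 kN/m³. Depth below WT = 2.6 m.
σ'_h at WT = K_a γ d_w = 24.77 kPa; at base = 24.77 + K_a γ' × 2.6 = 32.76 kPa.
P₁ (0–4.7 m) = ½×24.77×4.7 = 58.21. P₂ (4.7–7.3 m) = ½(24.77+32.76)×2.6 = 74.80.
P_w = ½ γ_w h₂² = 0.5×9.81×2.6² = 33.16. Total = 58.21+74.80+33.16 = 166.2 kN/m.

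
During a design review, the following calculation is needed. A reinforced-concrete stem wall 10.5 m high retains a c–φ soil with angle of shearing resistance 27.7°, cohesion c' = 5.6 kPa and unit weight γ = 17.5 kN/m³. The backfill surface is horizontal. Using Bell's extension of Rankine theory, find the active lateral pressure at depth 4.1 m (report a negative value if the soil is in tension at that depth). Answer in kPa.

K_a = (1 − sin φ)/(1 + sin φ) = 0.3653.
σ_a = K_a γ z − 2c√K_a = 0.3653×17.5×4.1 − 2×5.6×0.6044 = 19.44 kPa.

19.4 kPa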